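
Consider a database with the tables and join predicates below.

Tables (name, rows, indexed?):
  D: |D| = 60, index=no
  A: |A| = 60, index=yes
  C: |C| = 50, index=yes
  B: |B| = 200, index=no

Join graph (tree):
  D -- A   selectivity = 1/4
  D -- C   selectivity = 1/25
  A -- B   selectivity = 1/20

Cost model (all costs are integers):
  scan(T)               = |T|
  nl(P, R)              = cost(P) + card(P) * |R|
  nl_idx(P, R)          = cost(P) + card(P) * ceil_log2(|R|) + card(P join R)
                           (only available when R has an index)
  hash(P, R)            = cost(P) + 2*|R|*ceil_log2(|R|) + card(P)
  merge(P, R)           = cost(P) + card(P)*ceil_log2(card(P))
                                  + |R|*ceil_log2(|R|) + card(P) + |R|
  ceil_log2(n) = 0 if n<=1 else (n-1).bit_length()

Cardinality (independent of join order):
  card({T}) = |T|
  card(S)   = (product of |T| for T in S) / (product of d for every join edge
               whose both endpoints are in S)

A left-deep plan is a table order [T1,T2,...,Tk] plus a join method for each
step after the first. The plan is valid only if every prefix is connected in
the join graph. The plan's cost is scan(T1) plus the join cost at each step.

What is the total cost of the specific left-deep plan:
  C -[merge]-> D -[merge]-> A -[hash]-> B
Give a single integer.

step 1: scan C: cost=50, card=50
step 2: join D via merge
    card(P join D) = 50*60/(25) = 120
    cost = 50 + 50*6 + 60*6 + 50 + 60 = 820
step 3: join A via merge
    card(P join A) = 120*60/(4) = 1800
    cost = 820 + 120*7 + 60*6 + 120 + 60 = 2200
step 4: join B via hash
    card(P join B) = 1800*200/(20) = 18000
    cost = 2200 + 2*200*8 + 1800 = 7200

7200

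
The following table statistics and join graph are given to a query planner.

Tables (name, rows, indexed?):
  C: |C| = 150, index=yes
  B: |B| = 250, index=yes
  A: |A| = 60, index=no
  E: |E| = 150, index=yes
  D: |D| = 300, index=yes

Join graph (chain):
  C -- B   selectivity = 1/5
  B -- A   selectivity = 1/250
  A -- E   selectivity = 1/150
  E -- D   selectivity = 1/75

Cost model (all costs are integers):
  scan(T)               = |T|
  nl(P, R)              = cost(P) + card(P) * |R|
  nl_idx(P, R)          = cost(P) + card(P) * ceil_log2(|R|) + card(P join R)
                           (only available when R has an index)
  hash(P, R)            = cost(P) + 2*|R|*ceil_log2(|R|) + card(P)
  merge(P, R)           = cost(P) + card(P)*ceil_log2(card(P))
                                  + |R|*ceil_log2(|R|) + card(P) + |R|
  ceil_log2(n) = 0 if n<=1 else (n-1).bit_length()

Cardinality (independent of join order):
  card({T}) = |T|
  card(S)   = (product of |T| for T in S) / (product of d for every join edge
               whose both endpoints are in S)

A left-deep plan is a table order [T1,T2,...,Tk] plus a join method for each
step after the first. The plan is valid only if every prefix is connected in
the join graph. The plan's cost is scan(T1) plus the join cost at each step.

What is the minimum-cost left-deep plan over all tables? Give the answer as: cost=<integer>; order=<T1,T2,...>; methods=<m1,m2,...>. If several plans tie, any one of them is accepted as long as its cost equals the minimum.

Selinger DP (subsets sized 1..n):
  {C}: scan cost=150, card=150
  {B}: scan cost=250, card=250
  {A}: scan cost=60, card=60
  {E}: scan cost=150, card=150
  {D}: scan cost=300, card=300
  {BC}: card=7500; try (C,hash)→2900, (B,merge)→3750, (C,merge)→3850, (B,hash)→4300, (B,nl_idx)→8850, (C,nl_idx)→9750 …(+2); best=2900 via (C,hash)
  {AB}: card=60; try (B,nl_idx)→600, (A,hash)→1220, (B,merge)→2730, (A,merge)→2920, (B,hash)→4120, (B,nl)→15060 …(+1); best=600 via (B,nl_idx)
  {AE}: card=60; try (E,nl_idx)→600, (A,hash)→1020, (E,merge)→1830, (A,merge)→1920, (E,hash)→2520, (E,nl)→9060 …(+1); best=600 via (E,nl_idx)
  {DE}: card=600; try (D,nl_idx)→2100, (E,hash)→3000, (E,nl_idx)→3300, (D,merge)→4500, (E,merge)→4650, (D,hash)→5700 …(+2); best=2100 via (D,nl_idx)
  {ABC}: card=1800; try (C,merge)→2370, (C,nl_idx)→2880, (C,hash)→3060, (C,nl)→9600, (A,hash)→11120, (A,merge)→108320 …(+1); best=2370 via (C,merge)
  {ABE}: card=60; try (E,nl_idx)→1140, (B,nl_idx)→1140, (E,merge)→2370, (E,hash)→3060, (B,merge)→3270, (B,hash)→4660 …(+2); best=1140 via (E,nl_idx)
  {ADE}: card=240; try (D,nl_idx)→1380, (A,hash)→3420, (D,merge)→4020, (D,hash)→6060, (A,merge)→9120, (D,nl)→18600 …(+1); best=1380 via (D,nl_idx)
  {ABCE}: card=1800; try (C,merge)→2910, (C,nl_idx)→3420, (C,hash)→3600, (E,hash)→6570, (C,nl)→10140, (E,nl_idx)→18570 …(+2); best=2910 via (C,merge)
  {ABDE}: card=240; try (D,nl_idx)→1920, (B,nl_idx)→3540, (D,merge)→4560, (B,hash)→5620, (B,merge)→5790, (D,hash)→6600 …(+2); best=1920 via (D,nl_idx)
  {ABCDE}: card=7200; try (C,hash)→4560, (C,merge)→5430, (D,hash)→10110, (C,nl_idx)→11040, (D,nl_idx)→26310, (D,merge)→27510 …(+2); best=4560 via (C,hash)

cost=4560; order=A,B,E,D,C; methods=nl_idx,nl_idx,nl_idx,hash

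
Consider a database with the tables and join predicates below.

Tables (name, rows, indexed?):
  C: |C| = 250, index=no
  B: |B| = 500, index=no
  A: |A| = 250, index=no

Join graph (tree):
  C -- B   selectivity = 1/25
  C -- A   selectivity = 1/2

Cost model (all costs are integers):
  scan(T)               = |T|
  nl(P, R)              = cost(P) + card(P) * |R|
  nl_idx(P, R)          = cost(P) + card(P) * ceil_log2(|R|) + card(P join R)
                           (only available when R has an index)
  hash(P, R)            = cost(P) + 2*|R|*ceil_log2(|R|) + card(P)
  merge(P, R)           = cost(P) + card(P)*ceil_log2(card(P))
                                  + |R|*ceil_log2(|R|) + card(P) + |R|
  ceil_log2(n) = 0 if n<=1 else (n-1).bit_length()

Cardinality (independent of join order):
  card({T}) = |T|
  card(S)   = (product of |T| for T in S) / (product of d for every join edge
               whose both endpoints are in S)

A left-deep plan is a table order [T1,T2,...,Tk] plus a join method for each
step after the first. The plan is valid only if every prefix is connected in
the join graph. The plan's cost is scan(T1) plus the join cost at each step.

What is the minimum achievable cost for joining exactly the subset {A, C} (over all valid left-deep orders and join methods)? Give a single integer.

Selinger DP over subsets of {A,C}:
  {C}: scan cost=250, card=250
  {A}: scan cost=250, card=250
  {AC}: card=31250; try (C,hash)→4500, (A,hash)→4500, (C,merge)→4750, (A,merge)→4750, (C,nl)→62750, (A,nl)→62750; best=4500 via (C,hash)

4500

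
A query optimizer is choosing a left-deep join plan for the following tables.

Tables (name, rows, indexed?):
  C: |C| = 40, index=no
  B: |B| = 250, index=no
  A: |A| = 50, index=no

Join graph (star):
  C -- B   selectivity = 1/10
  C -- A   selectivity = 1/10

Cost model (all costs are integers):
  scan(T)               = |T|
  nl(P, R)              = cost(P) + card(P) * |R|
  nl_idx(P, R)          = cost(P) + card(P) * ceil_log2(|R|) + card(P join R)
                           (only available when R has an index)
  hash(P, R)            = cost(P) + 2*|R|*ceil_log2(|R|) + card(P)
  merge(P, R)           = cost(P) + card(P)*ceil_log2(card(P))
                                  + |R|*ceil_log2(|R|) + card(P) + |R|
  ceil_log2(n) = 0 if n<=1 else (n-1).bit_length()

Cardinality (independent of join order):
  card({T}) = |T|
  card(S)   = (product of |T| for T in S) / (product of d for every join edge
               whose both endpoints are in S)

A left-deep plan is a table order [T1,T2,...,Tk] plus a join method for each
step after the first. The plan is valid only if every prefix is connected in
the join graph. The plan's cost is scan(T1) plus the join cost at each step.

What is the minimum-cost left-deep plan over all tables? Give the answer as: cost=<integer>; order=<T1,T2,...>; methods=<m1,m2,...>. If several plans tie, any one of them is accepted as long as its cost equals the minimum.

cost=2580; order=B,C,A; methods=hash,hash

Selinger DP (subsets sized 1..n):
  {C}: scan cost=40, card=40
  {B}: scan cost=250, card=250
  {A}: scan cost=50, card=50
  {BC}: card=1000; try (C,hash)→980, (B,merge)→2570, (C,merge)→2780, (B,hash)→4080, (B,nl)→10040, (C,nl)→10250; best=980 via (C,hash)
  {AC}: card=200; try (C,hash)→580, (A,merge)→670, (C,merge)→680, (A,hash)→680, (A,nl)→2040, (C,nl)→2050; best=580 via (C,hash)
  {ABC}: card=5000; try (A,hash)→2580, (B,merge)→4630, (B,hash)→4780, (A,merge)→12330, (B,nl)→50580, (A,nl)→50980; best=2580 via (A,hash)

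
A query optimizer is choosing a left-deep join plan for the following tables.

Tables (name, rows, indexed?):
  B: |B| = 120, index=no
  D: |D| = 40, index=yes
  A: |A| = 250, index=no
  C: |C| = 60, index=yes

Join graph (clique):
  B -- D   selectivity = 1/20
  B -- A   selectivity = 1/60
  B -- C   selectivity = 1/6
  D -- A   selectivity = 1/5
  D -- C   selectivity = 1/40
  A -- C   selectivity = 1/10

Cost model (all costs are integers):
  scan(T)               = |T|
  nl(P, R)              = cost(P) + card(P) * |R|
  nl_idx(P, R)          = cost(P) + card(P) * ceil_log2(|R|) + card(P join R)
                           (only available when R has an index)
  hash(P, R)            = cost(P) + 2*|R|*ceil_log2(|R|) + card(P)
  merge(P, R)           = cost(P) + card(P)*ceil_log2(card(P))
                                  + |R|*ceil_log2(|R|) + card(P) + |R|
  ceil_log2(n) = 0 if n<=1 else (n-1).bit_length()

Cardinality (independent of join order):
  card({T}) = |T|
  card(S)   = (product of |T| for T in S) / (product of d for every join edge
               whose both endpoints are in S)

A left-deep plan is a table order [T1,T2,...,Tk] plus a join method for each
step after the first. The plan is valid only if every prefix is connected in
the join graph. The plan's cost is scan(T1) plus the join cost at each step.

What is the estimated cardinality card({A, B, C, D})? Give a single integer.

Tables in S: A(250), B(120), C(60), D(40)
Edges inside S: B-D(d=20), B-A(d=60), B-C(d=6), D-A(d=5), D-C(d=40), A-C(d=10)
numerator = 250 * 120 * 60 * 40 = 72000000
denominator = 20 * 60 * 6 * 5 * 40 * 10 = 14400000
card(S) = 72000000 / 14400000 = 5

5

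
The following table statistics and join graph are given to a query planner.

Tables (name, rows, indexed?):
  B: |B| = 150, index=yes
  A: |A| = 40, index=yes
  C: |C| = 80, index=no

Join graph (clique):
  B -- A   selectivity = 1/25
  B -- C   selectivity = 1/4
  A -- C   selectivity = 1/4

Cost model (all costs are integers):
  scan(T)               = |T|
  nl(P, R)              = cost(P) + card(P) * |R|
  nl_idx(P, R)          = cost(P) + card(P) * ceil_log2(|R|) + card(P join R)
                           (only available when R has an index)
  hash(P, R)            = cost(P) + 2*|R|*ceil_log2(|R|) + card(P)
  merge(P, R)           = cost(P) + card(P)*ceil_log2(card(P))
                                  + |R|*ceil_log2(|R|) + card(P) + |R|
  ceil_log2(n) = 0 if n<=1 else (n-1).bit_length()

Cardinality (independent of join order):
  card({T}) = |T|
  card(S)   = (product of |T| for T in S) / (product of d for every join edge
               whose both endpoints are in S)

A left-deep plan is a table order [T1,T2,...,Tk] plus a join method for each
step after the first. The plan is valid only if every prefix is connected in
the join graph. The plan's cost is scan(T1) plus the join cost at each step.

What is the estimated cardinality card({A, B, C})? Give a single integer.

Tables in S: A(40), B(150), C(80)
Edges inside S: B-A(d=25), B-C(d=4), A-C(d=4)
numerator = 40 * 150 * 80 = 480000
denominator = 25 * 4 * 4 = 400
card(S) = 480000 / 400 = 1200

1200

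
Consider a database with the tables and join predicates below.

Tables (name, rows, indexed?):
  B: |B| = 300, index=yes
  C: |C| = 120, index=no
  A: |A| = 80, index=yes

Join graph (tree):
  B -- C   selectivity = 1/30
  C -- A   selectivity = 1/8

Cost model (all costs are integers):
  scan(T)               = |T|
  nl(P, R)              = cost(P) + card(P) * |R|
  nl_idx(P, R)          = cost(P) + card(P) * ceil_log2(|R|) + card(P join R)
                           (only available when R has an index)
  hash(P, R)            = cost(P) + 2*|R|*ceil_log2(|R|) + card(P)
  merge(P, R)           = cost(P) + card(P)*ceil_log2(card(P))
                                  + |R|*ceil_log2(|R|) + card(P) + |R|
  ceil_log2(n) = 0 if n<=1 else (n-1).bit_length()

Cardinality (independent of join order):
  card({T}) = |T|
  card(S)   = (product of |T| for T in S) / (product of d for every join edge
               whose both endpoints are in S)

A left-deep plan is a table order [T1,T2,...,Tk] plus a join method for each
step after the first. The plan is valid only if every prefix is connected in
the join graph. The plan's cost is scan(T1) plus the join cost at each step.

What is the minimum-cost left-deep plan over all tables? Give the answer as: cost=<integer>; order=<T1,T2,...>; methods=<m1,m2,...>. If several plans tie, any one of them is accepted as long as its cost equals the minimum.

cost=4600; order=B,C,A; methods=hash,hash

Selinger DP (subsets sized 1..n):
  {B}: scan cost=300, card=300
  {C}: scan cost=120, card=120
  {A}: scan cost=80, card=80
  {BC}: card=1200; try (C,hash)→2280, (B,nl_idx)→2400, (B,merge)→4080, (C,merge)→4260, (B,hash)→5640, (B,nl)→36120 …(+1); best=2280 via (C,hash)
  {AC}: card=1200; try (A,hash)→1360, (C,merge)→1680, (A,merge)→1720, (C,hash)→1840, (A,nl_idx)→2160, (C,nl)→9680 …(+1); best=1360 via (A,hash)
  {ABC}: card=12000; try (A,hash)→4600, (B,hash)→7960, (A,merge)→17320, (B,merge)→18760, (A,nl_idx)→22680, (B,nl_idx)→24160 …(+2); best=4600 via (A,hash)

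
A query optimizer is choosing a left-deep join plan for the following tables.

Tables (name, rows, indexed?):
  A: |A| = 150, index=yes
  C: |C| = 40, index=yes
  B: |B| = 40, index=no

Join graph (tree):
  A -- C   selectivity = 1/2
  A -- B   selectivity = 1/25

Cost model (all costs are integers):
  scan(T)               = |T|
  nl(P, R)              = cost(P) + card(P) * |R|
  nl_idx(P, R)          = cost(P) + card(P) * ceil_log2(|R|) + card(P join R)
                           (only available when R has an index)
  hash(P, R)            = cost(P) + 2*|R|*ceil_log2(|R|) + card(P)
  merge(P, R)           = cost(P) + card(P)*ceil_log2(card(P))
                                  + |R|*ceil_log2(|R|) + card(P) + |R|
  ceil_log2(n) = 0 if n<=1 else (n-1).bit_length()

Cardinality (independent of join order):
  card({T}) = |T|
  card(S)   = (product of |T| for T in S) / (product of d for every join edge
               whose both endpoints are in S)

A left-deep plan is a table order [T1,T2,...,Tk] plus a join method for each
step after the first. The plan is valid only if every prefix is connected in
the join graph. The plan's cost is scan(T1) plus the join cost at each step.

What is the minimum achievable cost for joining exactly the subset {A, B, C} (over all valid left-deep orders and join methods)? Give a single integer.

Selinger DP over subsets of {A,B,C}:
  {A}: scan cost=150, card=150
  {C}: scan cost=40, card=40
  {B}: scan cost=40, card=40
  {AC}: card=3000; try (C,hash)→780, (A,merge)→1670, (C,merge)→1780, (A,hash)→2480, (A,nl_idx)→3360, (C,nl_idx)→4050 …(+2); best=780 via (C,hash)
  {AB}: card=240; try (A,nl_idx)→600, (B,hash)→780, (A,merge)→1670, (B,merge)→1780, (A,hash)→2480, (A,nl)→6040 …(+1); best=600 via (A,nl_idx)
  {ABC}: card=4800; try (C,hash)→1320, (C,merge)→3040, (B,hash)→4260, (C,nl_idx)→6840, (C,nl)→10200, (B,merge)→40060 …(+1); best=1320 via (C,hash)

1320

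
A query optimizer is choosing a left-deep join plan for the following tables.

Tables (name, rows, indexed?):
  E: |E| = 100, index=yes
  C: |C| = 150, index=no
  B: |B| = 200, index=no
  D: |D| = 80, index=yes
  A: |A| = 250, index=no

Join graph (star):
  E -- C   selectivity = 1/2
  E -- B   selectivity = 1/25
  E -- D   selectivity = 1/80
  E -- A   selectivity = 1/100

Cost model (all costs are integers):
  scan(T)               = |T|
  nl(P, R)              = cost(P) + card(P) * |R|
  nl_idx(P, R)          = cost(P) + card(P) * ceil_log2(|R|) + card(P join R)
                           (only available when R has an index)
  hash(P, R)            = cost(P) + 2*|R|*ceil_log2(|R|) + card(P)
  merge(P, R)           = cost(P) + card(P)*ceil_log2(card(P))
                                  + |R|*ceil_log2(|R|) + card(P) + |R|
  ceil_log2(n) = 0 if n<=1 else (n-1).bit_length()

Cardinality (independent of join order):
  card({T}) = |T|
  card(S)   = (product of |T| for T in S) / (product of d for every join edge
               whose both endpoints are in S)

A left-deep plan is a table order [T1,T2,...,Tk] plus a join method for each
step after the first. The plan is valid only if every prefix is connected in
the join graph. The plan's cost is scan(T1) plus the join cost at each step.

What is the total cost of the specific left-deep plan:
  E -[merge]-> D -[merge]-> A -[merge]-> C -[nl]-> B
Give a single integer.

step 1: scan E: cost=100, card=100
step 2: join D via merge
    card(P join D) = 100*80/(80) = 100
    cost = 100 + 100*7 + 80*7 + 100 + 80 = 1540
step 3: join A via merge
    card(P join A) = 100*250/(100) = 250
    cost = 1540 + 100*7 + 250*8 + 100 + 250 = 4590
step 4: join C via merge
    card(P join C) = 250*150/(2) = 18750
    cost = 4590 + 250*8 + 150*8 + 250 + 150 = 8190
step 5: join B via nl
    card(P join B) = 18750*200/(25) = 150000
    cost = 8190 + 18750*200 = 3758190

3758190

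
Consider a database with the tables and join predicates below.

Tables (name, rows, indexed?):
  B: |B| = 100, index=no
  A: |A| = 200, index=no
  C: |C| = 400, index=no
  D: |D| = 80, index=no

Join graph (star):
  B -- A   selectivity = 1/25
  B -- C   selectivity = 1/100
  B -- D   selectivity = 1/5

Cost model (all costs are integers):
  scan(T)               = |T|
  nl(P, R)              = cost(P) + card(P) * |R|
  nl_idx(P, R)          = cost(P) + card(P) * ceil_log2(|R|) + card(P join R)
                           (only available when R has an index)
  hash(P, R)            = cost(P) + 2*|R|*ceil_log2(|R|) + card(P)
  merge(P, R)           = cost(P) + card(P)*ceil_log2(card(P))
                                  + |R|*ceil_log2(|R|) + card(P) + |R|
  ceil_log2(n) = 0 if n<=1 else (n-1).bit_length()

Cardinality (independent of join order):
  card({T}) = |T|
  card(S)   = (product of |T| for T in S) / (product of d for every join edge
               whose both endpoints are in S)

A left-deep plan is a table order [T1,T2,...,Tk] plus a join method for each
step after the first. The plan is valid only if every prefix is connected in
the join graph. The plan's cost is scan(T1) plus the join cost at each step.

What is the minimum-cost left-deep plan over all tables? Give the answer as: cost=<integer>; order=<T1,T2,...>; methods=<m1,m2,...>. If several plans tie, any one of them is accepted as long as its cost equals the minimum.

cost=10120; order=C,B,A,D; methods=hash,hash,hash

Selinger DP (subsets sized 1..n):
  {B}: scan cost=100, card=100
  {A}: scan cost=200, card=200
  {C}: scan cost=400, card=400
  {D}: scan cost=80, card=80
  {AB}: card=800; try (B,hash)→1800, (A,merge)→2700, (B,merge)→2800, (A,hash)→3400, (A,nl)→20100, (B,nl)→20200; best=1800 via (B,hash)
  {BC}: card=400; try (B,hash)→2200, (C,merge)→4900, (B,merge)→5200, (C,hash)→7400, (C,nl)→40100, (B,nl)→40400; best=2200 via (B,hash)
  {BD}: card=1600; try (D,hash)→1320, (B,merge)→1520, (D,merge)→1540, (B,hash)→1560, (B,nl)→8080, (D,nl)→8100; best=1320 via (D,hash)
  {ABC}: card=3200; try (A,hash)→5800, (A,merge)→8000, (C,hash)→9800, (C,merge)→14600, (A,nl)→82200, (C,nl)→321800; best=5800 via (A,hash)
  {ABD}: card=12800; try (D,hash)→3720, (A,hash)→6120, (D,merge)→11240, (A,merge)→22320, (D,nl)→65800, (A,nl)→321320; best=3720 via (D,hash)
  {BCD}: card=6400; try (D,hash)→3720, (D,merge)→6840, (C,hash)→10120, (C,merge)→24520, (D,nl)→34200, (C,nl)→641320; best=3720 via (D,hash)
  {ABCD}: card=51200; try (D,hash)→10120, (A,hash)→13320, (C,hash)→23720, (D,merge)→48040, (A,merge)→95120, (C,merge)→199720 …(+3); best=10120 via (D,hash)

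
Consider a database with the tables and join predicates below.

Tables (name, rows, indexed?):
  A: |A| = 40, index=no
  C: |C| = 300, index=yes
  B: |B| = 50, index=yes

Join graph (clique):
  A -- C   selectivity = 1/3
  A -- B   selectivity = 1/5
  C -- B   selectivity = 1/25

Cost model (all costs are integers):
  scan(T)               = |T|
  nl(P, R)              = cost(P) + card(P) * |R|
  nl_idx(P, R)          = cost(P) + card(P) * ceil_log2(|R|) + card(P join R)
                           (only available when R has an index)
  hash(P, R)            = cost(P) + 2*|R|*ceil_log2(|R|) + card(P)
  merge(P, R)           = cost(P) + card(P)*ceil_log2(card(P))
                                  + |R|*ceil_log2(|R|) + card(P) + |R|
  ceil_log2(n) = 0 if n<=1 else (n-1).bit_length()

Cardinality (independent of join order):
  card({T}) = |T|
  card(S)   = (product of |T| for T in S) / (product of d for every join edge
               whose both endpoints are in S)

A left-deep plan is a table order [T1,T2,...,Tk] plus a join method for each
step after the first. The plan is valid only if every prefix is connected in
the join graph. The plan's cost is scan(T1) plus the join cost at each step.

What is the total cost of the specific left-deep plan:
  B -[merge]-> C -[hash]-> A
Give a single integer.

step 1: scan B: cost=50, card=50
step 2: join C via merge
    card(P join C) = 50*300/(25) = 600
    cost = 50 + 50*6 + 300*9 + 50 + 300 = 3400
step 3: join A via hash
    card(P join A) = 600*40/(3*5) = 1600
    cost = 3400 + 2*40*6 + 600 = 4480

4480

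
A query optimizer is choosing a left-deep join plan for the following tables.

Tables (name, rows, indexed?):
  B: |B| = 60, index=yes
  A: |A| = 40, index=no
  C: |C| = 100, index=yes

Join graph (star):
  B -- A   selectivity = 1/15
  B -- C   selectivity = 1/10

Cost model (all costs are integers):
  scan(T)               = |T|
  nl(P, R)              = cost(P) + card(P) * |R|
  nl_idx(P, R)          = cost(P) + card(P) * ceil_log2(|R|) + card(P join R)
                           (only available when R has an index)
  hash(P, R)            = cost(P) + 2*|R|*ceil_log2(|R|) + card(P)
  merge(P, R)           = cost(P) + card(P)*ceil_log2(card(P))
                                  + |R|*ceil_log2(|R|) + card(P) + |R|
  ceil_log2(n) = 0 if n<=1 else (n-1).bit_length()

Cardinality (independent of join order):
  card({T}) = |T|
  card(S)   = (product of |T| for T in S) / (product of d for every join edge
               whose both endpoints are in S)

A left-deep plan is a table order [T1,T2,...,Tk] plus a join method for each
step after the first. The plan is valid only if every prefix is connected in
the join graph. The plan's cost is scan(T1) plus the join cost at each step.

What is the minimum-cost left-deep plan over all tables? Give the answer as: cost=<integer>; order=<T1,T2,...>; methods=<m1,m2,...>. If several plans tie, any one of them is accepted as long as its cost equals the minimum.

cost=2000; order=A,B,C; methods=nl_idx,hash

Selinger DP (subsets sized 1..n):
  {B}: scan cost=60, card=60
  {A}: scan cost=40, card=40
  {C}: scan cost=100, card=100
  {AB}: card=160; try (B,nl_idx)→440, (A,hash)→600, (B,merge)→740, (A,merge)→760, (B,hash)→800, (B,nl)→2440 …(+1); best=440 via (B,nl_idx)
  {BC}: card=600; try (B,hash)→920, (C,nl_idx)→1080, (C,merge)→1280, (B,nl_idx)→1300, (B,merge)→1320, (C,hash)→1520 …(+2); best=920 via (B,hash)
  {ABC}: card=1600; try (C,hash)→2000, (A,hash)→2000, (C,merge)→2680, (C,nl_idx)→3160, (A,merge)→7800, (C,nl)→16440 …(+1); best=2000 via (C,hash)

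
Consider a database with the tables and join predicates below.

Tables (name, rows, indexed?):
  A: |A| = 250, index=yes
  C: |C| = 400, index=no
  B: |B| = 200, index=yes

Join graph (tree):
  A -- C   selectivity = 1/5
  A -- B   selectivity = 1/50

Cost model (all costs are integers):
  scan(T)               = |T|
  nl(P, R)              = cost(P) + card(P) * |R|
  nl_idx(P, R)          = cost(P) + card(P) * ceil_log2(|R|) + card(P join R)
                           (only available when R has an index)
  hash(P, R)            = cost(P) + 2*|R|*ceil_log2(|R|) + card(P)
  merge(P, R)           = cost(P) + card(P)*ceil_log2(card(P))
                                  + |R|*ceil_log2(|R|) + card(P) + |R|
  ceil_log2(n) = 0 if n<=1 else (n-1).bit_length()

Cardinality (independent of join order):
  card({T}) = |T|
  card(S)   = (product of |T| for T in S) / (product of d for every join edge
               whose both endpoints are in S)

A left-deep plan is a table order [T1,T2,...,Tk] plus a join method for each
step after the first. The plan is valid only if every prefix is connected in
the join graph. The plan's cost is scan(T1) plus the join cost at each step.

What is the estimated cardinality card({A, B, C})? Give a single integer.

80000

Tables in S: A(250), B(200), C(400)
Edges inside S: A-C(d=5), A-B(d=50)
numerator = 250 * 200 * 400 = 20000000
denominator = 5 * 50 = 250
card(S) = 20000000 / 250 = 80000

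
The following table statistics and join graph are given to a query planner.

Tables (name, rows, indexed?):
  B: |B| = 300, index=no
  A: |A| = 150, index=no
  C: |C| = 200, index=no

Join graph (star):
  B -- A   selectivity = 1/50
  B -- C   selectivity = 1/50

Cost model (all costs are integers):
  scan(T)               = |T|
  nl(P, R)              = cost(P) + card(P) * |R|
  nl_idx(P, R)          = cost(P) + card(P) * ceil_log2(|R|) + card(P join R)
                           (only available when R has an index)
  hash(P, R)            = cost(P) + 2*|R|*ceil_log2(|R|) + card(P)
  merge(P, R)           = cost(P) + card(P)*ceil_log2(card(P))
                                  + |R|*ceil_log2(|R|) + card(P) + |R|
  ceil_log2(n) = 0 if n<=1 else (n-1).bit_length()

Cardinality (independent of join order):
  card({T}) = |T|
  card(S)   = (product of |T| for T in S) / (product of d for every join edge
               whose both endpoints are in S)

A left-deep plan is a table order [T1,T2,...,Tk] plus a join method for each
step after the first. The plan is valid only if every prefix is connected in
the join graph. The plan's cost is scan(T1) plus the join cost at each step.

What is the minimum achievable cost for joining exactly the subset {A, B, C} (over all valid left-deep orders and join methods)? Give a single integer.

Selinger DP over subsets of {A,B,C}:
  {B}: scan cost=300, card=300
  {A}: scan cost=150, card=150
  {C}: scan cost=200, card=200
  {AB}: card=900; try (A,hash)→3000, (B,merge)→4500, (A,merge)→4650, (B,hash)→5700, (B,nl)→45150, (A,nl)→45300; best=3000 via (A,hash)
  {BC}: card=1200; try (C,hash)→3800, (B,merge)→5000, (C,merge)→5100, (B,hash)→5800, (B,nl)→60200, (C,nl)→60300; best=3800 via (C,hash)
  {ABC}: card=3600; try (C,hash)→7100, (A,hash)→7400, (C,merge)→14700, (A,merge)→19550, (C,nl)→183000, (A,nl)→183800; best=7100 via (C,hash)

7100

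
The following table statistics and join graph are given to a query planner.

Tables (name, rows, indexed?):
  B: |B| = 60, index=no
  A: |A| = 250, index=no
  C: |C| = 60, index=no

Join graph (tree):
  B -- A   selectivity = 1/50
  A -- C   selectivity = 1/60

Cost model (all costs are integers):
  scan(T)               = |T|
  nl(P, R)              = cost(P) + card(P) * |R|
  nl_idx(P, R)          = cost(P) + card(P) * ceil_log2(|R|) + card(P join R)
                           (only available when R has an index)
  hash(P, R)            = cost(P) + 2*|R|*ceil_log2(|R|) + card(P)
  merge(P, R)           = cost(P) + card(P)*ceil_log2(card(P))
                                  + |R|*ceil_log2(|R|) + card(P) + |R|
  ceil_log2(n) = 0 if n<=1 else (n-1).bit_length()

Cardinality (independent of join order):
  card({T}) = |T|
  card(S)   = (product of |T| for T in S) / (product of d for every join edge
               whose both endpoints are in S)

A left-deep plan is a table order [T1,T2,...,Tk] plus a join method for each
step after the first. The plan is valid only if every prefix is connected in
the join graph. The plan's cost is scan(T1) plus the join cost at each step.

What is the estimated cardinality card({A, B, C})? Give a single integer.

Tables in S: A(250), B(60), C(60)
Edges inside S: B-A(d=50), A-C(d=60)
numerator = 250 * 60 * 60 = 900000
denominator = 50 * 60 = 3000
card(S) = 900000 / 3000 = 300

300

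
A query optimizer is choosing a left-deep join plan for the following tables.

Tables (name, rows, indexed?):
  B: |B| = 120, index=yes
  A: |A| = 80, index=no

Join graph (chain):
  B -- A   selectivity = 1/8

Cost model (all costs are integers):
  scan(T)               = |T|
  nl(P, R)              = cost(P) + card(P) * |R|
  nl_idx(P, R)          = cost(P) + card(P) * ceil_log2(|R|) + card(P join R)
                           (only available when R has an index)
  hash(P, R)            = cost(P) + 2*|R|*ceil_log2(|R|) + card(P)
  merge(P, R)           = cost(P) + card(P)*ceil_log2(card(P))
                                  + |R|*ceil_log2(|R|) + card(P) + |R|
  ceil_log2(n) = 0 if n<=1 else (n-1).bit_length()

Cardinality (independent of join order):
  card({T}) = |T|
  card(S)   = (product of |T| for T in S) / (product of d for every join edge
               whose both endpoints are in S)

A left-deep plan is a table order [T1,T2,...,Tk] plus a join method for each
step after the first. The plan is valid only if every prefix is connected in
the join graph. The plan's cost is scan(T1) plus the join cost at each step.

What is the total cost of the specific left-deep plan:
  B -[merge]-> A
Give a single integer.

1720

step 1: scan B: cost=120, card=120
step 2: join A via merge
    card(P join A) = 120*80/(8) = 1200
    cost = 120 + 120*7 + 80*7 + 120 + 80 = 1720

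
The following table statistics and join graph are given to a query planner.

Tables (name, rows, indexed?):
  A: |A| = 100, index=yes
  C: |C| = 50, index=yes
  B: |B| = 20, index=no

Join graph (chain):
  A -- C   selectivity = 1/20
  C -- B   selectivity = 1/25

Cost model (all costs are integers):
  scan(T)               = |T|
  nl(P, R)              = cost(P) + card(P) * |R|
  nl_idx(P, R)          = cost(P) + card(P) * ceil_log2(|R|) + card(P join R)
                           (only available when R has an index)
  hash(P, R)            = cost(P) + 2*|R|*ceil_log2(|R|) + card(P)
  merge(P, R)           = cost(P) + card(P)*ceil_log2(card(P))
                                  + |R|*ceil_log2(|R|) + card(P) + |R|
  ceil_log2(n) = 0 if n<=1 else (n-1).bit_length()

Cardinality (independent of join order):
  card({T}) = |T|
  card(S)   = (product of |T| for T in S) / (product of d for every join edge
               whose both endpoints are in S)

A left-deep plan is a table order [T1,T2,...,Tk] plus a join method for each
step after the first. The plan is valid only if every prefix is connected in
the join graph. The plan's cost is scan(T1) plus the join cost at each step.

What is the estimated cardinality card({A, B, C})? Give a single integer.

Tables in S: A(100), B(20), C(50)
Edges inside S: A-C(d=20), C-B(d=25)
numerator = 100 * 20 * 50 = 100000
denominator = 20 * 25 = 500
card(S) = 100000 / 500 = 200

200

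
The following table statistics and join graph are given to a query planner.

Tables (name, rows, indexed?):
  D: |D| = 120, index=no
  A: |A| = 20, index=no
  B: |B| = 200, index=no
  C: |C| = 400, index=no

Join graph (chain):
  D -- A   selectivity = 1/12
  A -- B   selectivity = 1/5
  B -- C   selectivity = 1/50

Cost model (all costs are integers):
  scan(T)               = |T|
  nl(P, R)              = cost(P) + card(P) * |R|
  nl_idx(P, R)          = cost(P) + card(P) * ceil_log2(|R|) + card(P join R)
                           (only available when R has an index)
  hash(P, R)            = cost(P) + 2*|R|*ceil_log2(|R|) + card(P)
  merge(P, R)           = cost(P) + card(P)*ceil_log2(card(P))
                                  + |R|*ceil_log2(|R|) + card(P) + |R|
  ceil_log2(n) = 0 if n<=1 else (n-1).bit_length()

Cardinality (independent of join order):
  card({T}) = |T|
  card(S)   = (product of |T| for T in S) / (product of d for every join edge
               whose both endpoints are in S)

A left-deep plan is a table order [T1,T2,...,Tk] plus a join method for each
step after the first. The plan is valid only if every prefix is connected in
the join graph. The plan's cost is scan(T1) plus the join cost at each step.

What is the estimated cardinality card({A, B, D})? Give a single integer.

8000

Tables in S: A(20), B(200), D(120)
Edges inside S: D-A(d=12), A-B(d=5)
numerator = 20 * 200 * 120 = 480000
denominator = 12 * 5 = 60
card(S) = 480000 / 60 = 8000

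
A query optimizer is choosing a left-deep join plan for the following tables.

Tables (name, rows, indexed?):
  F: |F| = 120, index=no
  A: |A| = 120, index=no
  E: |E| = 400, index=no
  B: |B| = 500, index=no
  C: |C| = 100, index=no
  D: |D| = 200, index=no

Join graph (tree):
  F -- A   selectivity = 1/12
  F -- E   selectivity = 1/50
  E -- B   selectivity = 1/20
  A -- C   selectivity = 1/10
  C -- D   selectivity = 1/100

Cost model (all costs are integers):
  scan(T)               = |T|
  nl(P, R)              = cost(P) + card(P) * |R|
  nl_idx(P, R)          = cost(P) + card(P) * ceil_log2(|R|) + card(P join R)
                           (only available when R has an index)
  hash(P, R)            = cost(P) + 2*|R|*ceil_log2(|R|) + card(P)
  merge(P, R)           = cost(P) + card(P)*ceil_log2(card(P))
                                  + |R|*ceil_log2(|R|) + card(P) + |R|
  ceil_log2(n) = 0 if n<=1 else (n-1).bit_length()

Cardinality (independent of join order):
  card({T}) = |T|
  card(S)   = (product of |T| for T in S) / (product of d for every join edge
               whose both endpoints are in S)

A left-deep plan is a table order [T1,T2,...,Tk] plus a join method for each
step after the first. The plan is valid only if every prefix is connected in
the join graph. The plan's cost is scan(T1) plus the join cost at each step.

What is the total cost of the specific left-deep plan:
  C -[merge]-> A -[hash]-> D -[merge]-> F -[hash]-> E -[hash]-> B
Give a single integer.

270620

step 1: scan C: cost=100, card=100
step 2: join A via merge
    card(P join A) = 100*120/(10) = 1200
    cost = 100 + 100*7 + 120*7 + 100 + 120 = 1860
step 3: join D via hash
    card(P join D) = 1200*200/(100) = 2400
    cost = 1860 + 2*200*8 + 1200 = 6260
step 4: join F via merge
    card(P join F) = 2400*120/(12) = 24000
    cost = 6260 + 2400*12 + 120*7 + 2400 + 120 = 38420
step 5: join E via hash
    card(P join E) = 24000*400/(50) = 192000
    cost = 38420 + 2*400*9 + 24000 = 69620
step 6: join B via hash
    card(P join B) = 192000*500/(20) = 4800000
    cost = 69620 + 2*500*9 + 192000 = 270620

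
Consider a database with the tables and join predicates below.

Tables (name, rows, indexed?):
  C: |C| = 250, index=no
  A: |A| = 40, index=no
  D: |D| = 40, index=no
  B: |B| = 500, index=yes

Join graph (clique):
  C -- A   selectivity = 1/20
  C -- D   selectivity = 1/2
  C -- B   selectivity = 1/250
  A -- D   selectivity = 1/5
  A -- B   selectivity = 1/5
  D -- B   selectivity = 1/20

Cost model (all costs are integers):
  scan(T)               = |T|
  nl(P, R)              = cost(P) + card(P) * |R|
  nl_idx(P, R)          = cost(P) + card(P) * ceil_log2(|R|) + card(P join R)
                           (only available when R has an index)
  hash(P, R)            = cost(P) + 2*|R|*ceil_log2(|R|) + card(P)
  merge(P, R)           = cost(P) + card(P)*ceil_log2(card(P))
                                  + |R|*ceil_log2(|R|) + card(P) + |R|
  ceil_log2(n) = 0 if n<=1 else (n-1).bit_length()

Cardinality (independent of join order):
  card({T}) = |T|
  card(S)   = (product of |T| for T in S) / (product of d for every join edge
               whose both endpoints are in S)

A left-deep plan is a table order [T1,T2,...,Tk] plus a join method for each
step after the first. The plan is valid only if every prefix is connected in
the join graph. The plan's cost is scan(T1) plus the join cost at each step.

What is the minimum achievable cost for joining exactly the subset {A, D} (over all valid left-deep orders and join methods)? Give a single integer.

Selinger DP over subsets of {A,D}:
  {A}: scan cost=40, card=40
  {D}: scan cost=40, card=40
  {AD}: card=320; try (D,hash)→560, (A,hash)→560, (D,merge)→600, (A,merge)→600, (D,nl)→1640, (A,nl)→1640; best=560 via (D,hash)

560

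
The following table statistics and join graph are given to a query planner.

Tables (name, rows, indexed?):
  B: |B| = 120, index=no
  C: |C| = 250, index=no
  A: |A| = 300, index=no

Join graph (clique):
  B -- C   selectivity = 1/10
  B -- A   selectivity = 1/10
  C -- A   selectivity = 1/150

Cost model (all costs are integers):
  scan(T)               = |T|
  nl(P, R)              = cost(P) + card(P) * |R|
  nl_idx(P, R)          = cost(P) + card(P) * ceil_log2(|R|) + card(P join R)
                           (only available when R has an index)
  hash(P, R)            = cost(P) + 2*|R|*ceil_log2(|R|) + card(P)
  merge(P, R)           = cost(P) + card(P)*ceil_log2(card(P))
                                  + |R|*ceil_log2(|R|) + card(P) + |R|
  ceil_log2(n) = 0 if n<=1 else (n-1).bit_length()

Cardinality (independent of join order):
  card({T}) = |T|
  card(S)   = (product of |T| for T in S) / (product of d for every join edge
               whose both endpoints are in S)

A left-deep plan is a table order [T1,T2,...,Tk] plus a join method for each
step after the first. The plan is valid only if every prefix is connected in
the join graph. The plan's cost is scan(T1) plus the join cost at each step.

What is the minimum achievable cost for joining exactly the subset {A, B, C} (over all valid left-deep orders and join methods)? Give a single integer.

6780

Selinger DP over subsets of {A,B,C}:
  {B}: scan cost=120, card=120
  {C}: scan cost=250, card=250
  {A}: scan cost=300, card=300
  {BC}: card=3000; try (B,hash)→2180, (C,merge)→3330, (B,merge)→3460, (C,hash)→4240, (C,nl)→30120, (B,nl)→30250; best=2180 via (B,hash)
  {AB}: card=3600; try (B,hash)→2280, (A,merge)→4080, (B,merge)→4260, (A,hash)→5640, (A,nl)→36120, (B,nl)→36300; best=2280 via (B,hash)
  {AC}: card=500; try (C,hash)→4600, (A,merge)→5500, (C,merge)→5550, (A,hash)→5900, (A,nl)→75250, (C,nl)→75300; best=4600 via (C,hash)
  {ABC}: card=600; try (B,hash)→6780, (C,hash)→9880, (B,merge)→10560, (A,hash)→10580, (A,merge)→44180, (C,merge)→51330 …(+3); best=6780 via (B,hash)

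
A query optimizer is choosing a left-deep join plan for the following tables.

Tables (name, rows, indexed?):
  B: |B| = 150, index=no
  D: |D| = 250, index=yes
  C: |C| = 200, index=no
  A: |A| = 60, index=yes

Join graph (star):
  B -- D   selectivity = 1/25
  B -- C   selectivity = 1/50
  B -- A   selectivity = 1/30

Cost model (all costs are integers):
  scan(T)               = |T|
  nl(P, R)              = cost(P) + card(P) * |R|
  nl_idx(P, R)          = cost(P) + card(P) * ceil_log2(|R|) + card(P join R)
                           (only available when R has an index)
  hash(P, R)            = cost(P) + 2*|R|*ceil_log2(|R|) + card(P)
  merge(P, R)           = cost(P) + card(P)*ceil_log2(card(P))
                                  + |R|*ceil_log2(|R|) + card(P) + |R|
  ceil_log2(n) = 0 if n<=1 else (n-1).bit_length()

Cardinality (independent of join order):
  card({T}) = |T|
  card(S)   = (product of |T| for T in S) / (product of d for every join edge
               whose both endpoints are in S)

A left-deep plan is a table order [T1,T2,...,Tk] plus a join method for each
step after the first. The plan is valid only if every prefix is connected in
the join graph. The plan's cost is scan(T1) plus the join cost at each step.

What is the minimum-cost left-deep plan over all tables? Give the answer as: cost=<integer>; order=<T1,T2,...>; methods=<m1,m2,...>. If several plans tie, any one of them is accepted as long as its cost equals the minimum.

Selinger DP (subsets sized 1..n):
  {B}: scan cost=150, card=150
  {D}: scan cost=250, card=250
  {C}: scan cost=200, card=200
  {A}: scan cost=60, card=60
  {BD}: card=1500; try (D,nl_idx)→2850, (B,hash)→2900, (D,merge)→3750, (B,merge)→3850, (D,hash)→4300, (D,nl)→37650 …(+1); best=2850 via (D,nl_idx)
  {BC}: card=600; try (B,hash)→2800, (C,merge)→3300, (B,merge)→3350, (C,hash)→3500, (C,nl)→30150, (B,nl)→30200; best=2800 via (B,hash)
  {AB}: card=300; try (A,hash)→1020, (A,nl_idx)→1350, (B,merge)→1830, (A,merge)→1920, (B,hash)→2520, (B,nl)→9060 …(+1); best=1020 via (A,hash)
  {BCD}: card=6000; try (D,hash)→7400, (C,hash)→7550, (D,merge)→11650, (D,nl_idx)→13600, (C,merge)→22650, (D,nl)→152800 …(+1); best=7400 via (D,hash)
  {ABD}: card=3000; try (A,hash)→5070, (D,hash)→5320, (D,merge)→6270, (D,nl_idx)→6420, (A,nl_idx)→14850, (A,merge)→21270 …(+2); best=5070 via (A,hash)
  {ABC}: card=1200; try (A,hash)→4120, (C,hash)→4520, (C,merge)→5820, (A,nl_idx)→7600, (A,merge)→9820, (A,nl)→38800 …(+1); best=4120 via (A,hash)
  {ABCD}: card=12000; try (D,hash)→9320, (C,hash)→11270, (A,hash)→14120, (D,merge)→20770, (D,nl_idx)→25720, (C,merge)→45870 …(+5); best=9320 via (D,hash)

cost=9320; order=C,B,A,D; methods=hash,hash,hash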